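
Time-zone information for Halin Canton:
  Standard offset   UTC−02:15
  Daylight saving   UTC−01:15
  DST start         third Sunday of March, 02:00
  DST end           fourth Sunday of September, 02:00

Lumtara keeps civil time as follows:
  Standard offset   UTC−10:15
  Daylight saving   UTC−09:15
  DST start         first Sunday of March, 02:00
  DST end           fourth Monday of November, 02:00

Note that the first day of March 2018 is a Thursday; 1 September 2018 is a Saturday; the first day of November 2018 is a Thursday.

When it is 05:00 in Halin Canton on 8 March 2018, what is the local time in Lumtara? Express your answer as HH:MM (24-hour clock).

1 March 2018 is a Thursday, so the first Sunday is March 4 and the third is March 18.
1 September 2018 is a Saturday, so the first Sunday is September 2 and the fourth is September 23.
Daylight saving runs 18 March – 23 September; 8 March 2018 is outside that window, so Halin Canton is on standard time at UTC−02:15.
05:00 Halin Canton + 2h15m = 07:15 UTC.
1 March 2018 is a Thursday, so the first Sunday is March 4.
1 November 2018 is a Thursday, so the first Monday is November 5 and the fourth is November 26.
At the standard offset (UTC−10:15), 07:15 UTC − 10h15m = 21:00 Lumtara standard time (rolling into the previous day, 7 March 2018).
The standard-time date in Lumtara, 7 March 2018, lies within the daylight-saving period (4 March – 26 November), so Lumtara is on daylight time, UTC−09:15.
07:15 UTC − 9h15m = 22:00 Lumtara (rolling into the previous day, 7 March 2018).

22:00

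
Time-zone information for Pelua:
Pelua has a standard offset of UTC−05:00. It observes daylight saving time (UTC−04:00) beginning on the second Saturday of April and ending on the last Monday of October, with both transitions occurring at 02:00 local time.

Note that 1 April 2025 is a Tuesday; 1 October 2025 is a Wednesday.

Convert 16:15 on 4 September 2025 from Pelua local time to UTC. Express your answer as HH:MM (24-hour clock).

1 April 2025 is a Tuesday, so the first Saturday is April 5 and the second is April 12.
1 October 2025 is a Wednesday, so Mondays fall on 6, 13, 20, 27; the last is October 27.
4 September 2025 falls between 12 April and 27 October, so daylight saving is in effect and Pelua is at UTC−04:00.
16:15 local + 4h = 20:15 UTC.

20:15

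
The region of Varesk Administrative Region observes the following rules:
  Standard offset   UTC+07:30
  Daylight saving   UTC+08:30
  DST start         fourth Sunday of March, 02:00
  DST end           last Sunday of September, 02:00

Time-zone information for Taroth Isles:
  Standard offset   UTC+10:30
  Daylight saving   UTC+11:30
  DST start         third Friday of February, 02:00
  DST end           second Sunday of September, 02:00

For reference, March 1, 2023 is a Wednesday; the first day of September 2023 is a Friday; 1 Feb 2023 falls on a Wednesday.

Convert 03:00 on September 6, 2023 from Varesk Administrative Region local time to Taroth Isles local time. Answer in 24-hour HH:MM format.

1 March 2023 is a Wednesday, so the first Sunday is March 5 and the fourth is March 26.
1 September 2023 is a Friday, so Sundays fall on 3, 10, 17, 24; the last is September 24.
September 6, 2023 lies within the daylight-saving period (26 March – 24 September), so Varesk Administrative Region is on daylight time, UTC+08:30.
03:00 Varesk Administrative Region − 8h30m = 18:30 UTC (rolling into the previous day, 5 September 2023).
1 February 2023 is a Wednesday, so the first Friday is February 3 and the third is February 17.
1 September 2023 is a Friday, so the first Sunday is September 3 and the second is September 10.
At the standard offset (UTC+10:30), 18:30 UTC + 10h30m = 05:00 Taroth Isles standard time (rolling into the next day, 6 September 2023).
The standard-time date in Taroth Isles, September 6, 2023, lies within the daylight-saving period (17 February – 10 September), so Taroth Isles is on daylight time, UTC+11:30.
18:30 UTC + 11h30m = 06:00 Taroth Isles (rolling into the next day, 6 September 2023).

06:00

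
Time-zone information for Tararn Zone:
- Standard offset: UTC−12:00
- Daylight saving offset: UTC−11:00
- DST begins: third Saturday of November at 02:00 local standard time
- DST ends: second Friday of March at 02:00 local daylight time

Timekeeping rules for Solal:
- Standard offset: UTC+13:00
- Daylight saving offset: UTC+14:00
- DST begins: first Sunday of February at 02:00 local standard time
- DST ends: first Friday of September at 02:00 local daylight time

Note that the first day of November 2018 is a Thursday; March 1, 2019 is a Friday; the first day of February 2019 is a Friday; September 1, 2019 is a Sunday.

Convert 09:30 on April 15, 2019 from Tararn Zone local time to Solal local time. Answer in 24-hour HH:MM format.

1 November 2018 is a Thursday, so the first Saturday is November 3 and the third is November 17.
1 March 2019 is a Friday, so the first Friday is March 1 and the second is March 8.
April 15, 2019 is outside the daylight-saving period (17 November 2018 – 8 March 2019), so Tararn Zone is on standard time, UTC−12:00.
09:30 Tararn Zone + 12h = 21:30 UTC.
1 February 2019 is a Friday, so the first Sunday is February 3.
1 September 2019 is a Sunday, so the first Friday is September 6.
At the standard offset (UTC+13:00), 21:30 UTC + 13h = 10:30 Solal standard time (rolling into the next day, 16 April 2019).
Daylight saving runs 3 February – 6 September; the standard-time date in Solal, April 16, 2019, is inside that window, so Solal is at UTC+14:00.
21:30 UTC + 14h = 11:30 Solal (rolling into the next day, 16 April 2019).

11:30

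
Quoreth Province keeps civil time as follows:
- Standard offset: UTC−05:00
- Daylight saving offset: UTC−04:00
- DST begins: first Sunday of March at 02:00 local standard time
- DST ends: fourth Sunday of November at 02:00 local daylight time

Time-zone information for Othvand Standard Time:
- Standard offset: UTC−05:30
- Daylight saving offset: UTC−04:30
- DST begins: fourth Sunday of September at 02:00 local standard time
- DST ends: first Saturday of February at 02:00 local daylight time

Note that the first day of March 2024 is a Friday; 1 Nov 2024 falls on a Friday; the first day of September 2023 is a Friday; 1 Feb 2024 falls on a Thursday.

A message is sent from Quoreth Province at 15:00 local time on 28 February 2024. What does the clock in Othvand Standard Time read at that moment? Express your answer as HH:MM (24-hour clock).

14:30

1 March 2024 is a Friday, so the first Sunday is March 3.
1 November 2024 is a Friday, so the first Sunday is November 3 and the fourth is November 24.
28 February 2024 does not fall between 3 March and 24 November, so daylight saving is not in effect and Quoreth Province is at UTC−05:00.
15:00 Quoreth Province + 5h = 20:00 UTC.
1 September 2023 is a Friday, so the first Sunday is September 3 and the fourth is September 24.
1 February 2024 is a Thursday, so the first Saturday is February 3.
At the standard offset (UTC−05:30), 20:00 UTC − 5h30m = 14:30 Othvand Standard Time standard time.
The standard-time date in Othvand Standard Time, 28 February 2024, is outside the daylight-saving period (24 September 2023 – 3 February 2024), so Othvand Standard Time is on standard time, UTC−05:30.
20:00 UTC − 5h30m = 14:30 Othvand Standard Time.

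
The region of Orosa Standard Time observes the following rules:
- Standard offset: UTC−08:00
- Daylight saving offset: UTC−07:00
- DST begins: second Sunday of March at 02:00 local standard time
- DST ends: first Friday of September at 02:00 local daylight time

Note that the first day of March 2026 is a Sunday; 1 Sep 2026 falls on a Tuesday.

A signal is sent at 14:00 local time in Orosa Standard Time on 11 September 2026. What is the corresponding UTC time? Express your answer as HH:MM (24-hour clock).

22:00

1 March 2026 is a Sunday, so the first Sunday is March 1 and the second is March 8.
1 September 2026 is a Tuesday, so the first Friday is September 4.
Daylight saving runs 8 March – 4 September; 11 September 2026 is outside that window, so Orosa Standard Time is on standard time at UTC−08:00.
14:00 local + 8h = 22:00 UTC.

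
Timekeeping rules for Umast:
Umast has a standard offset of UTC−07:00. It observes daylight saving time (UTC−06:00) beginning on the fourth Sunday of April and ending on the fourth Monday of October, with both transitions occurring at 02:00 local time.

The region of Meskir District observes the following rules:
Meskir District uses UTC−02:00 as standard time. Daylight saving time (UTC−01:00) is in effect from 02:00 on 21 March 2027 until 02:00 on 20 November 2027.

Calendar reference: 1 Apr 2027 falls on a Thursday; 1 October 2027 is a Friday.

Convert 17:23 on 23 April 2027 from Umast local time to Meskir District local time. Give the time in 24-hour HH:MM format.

23:23

1 April 2027 is a Thursday, so the first Sunday is April 4 and the fourth is April 25.
1 October 2027 is a Friday, so the first Monday is October 4 and the fourth is October 25.
Daylight saving runs 25 April – 25 October; 23 April 2027 is outside that window, so Umast is on standard time at UTC−07:00.
17:23 Umast + 7h = 00:23 UTC (rolling into the next day, 24 April 2027).
At the standard offset (UTC−02:00), 00:23 UTC − 2h = 22:23 Meskir District standard time (rolling into the previous day, 23 April 2027).
The standard-time date in Meskir District, 23 April 2027, lies within the daylight-saving period (21 March – 20 November), so Meskir District is on daylight time, UTC−01:00.
00:23 UTC − 1h = 23:23 Meskir District (rolling into the previous day, 23 April 2027).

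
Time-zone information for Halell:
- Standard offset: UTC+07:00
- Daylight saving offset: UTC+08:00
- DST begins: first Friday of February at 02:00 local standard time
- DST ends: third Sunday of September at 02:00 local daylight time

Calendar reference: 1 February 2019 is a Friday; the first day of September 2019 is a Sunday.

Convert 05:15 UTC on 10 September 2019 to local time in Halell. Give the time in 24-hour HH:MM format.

1 February 2019 is a Friday, so the first Friday is February 1.
1 September 2019 is a Sunday, so the first Sunday is September 1 and the third is September 15.
At the standard offset (UTC+07:00), 05:15 UTC + 7h = 12:15 Halell standard time.
Daylight saving runs 1 February – 15 September; the standard-time date in Halell, 10 September 2019, is inside that window, so Halell is at UTC+08:00.
05:15 UTC + 8h = 13:15 local.

13:15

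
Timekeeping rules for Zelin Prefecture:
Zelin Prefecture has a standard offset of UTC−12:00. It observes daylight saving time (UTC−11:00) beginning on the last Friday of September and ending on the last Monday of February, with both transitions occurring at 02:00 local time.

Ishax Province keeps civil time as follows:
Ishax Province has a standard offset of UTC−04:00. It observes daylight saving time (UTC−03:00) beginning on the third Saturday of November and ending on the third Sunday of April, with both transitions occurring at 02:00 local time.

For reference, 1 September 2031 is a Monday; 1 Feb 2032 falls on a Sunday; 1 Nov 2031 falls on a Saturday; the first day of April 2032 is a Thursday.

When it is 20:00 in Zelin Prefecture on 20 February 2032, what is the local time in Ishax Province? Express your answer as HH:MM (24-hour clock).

1 September 2031 is a Monday, so Fridays fall on 5, 12, 19, 26; the last is September 26.
1 February 2032 is a Sunday, so Mondays fall on 2, 9, 16, 23; the last is February 23.
Daylight saving runs 26 September 2031 – 23 February 2032; 20 February 2032 is inside that window, so Zelin Prefecture is at UTC−11:00.
20:00 Zelin Prefecture + 11h = 07:00 UTC (rolling into the next day, 21 February 2032).
1 November 2031 is a Saturday, so the first Saturday is November 1 and the third is November 15.
1 April 2032 is a Thursday, so the first Sunday is April 4 and the third is April 18.
At the standard offset (UTC−04:00), 07:00 UTC − 4h = 03:00 Ishax Province standard time.
Daylight saving runs 15 November 2031 – 18 April 2032; the standard-time date in Ishax Province, 21 February 2032, is inside that window, so Ishax Province is at UTC−03:00.
07:00 UTC − 3h = 04:00 Ishax Province.

04:00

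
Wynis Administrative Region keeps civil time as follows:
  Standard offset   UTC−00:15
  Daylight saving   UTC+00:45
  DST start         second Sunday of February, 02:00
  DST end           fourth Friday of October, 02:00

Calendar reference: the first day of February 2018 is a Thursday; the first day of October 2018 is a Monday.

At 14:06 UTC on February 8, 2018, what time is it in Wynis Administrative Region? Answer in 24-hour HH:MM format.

1 February 2018 is a Thursday, so the first Sunday is February 4 and the second is February 11.
1 October 2018 is a Monday, so the first Friday is October 5 and the fourth is October 26.
At the standard offset (UTC−00:15), 14:06 UTC − 0h15m = 13:51 Wynis Administrative Region standard time.
The standard-time date in Wynis Administrative Region, February 8, 2018, does not fall between 11 February and 26 October, so daylight saving is not in effect and Wynis Administrative Region is at UTC−00:15.
14:06 UTC − 0h15m = 13:51 local.

13:51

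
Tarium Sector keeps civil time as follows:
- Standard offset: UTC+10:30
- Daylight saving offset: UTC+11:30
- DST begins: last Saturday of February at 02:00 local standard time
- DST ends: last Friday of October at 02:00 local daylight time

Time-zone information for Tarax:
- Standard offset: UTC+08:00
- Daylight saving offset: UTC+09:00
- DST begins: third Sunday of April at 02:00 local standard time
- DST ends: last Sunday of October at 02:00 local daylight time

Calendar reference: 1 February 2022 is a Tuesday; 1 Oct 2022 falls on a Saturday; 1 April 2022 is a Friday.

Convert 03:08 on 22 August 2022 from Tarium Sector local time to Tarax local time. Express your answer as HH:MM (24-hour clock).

00:38

1 February 2022 is a Tuesday, so Saturdays fall on 5, 12, 19, 26; the last is February 26.
1 October 2022 is a Saturday, so Fridays fall on 7, 14, 21, 28; the last is October 28.
22 August 2022 falls between 26 February and 28 October, so daylight saving is in effect and Tarium Sector is at UTC+11:30.
03:08 Tarium Sector − 11h30m = 15:38 UTC (rolling into the previous day, 21 August 2022).
1 April 2022 is a Friday, so the first Sunday is April 3 and the third is April 17.
1 October 2022 is a Saturday, so Sundays fall on 2, 9, 16, 23, 30; the last is October 30.
At the standard offset (UTC+08:00), 15:38 UTC + 8h = 23:38 Tarax standard time.
Daylight saving runs 17 April – 30 October; the standard-time date in Tarax, 21 August 2022, is inside that window, so Tarax is at UTC+09:00.
15:38 UTC + 9h = 00:38 Tarax (rolling into the next day, 22 August 2022).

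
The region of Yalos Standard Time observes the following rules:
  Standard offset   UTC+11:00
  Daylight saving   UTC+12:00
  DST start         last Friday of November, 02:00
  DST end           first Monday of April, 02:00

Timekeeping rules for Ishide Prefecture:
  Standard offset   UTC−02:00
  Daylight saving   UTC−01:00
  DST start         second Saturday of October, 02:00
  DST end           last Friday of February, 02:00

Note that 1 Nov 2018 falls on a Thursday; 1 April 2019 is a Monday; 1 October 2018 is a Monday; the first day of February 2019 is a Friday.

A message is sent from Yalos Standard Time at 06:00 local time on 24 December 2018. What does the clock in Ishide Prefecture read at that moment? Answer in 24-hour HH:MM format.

1 November 2018 is a Thursday, so Fridays fall on 2, 9, 16, 23, 30; the last is November 30.
1 April 2019 is a Monday, so the first Monday is April 1.
24 December 2018 lies within the daylight-saving period (30 November 2018 – 1 April 2019), so Yalos Standard Time is on daylight time, UTC+12:00.
06:00 Yalos Standard Time − 12h = 18:00 UTC (rolling into the previous day, 23 December 2018).
1 October 2018 is a Monday, so the first Saturday is October 6 and the second is October 13.
1 February 2019 is a Friday, so Fridays fall on 1, 8, 15, 22; the last is February 22.
At the standard offset (UTC−02:00), 18:00 UTC − 2h = 16:00 Ishide Prefecture standard time.
The standard-time date in Ishide Prefecture, 23 December 2018, falls between 13 October 2018 and 22 February 2019, so daylight saving is in effect and Ishide Prefecture is at UTC−01:00.
18:00 UTC − 1h = 17:00 Ishide Prefecture.

17:00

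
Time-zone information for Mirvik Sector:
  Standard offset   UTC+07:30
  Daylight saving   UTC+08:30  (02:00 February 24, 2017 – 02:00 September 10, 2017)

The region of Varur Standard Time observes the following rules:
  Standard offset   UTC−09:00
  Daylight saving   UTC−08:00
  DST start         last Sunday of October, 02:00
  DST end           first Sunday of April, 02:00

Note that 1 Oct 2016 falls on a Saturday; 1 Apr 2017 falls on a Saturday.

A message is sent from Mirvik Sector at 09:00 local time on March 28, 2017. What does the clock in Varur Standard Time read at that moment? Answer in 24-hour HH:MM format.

March 28, 2017 falls between 24 February and 10 September, so daylight saving is in effect and Mirvik Sector is at UTC+08:30.
09:00 Mirvik Sector − 8h30m = 00:30 UTC.
1 October 2016 is a Saturday, so Sundays fall on 2, 9, 16, 23, 30; the last is October 30.
1 April 2017 is a Saturday, so the first Sunday is April 2.
At the standard offset (UTC−09:00), 00:30 UTC − 9h = 15:30 Varur Standard Time standard time (rolling into the previous day, 27 March 2017).
The standard-time date in Varur Standard Time, March 27, 2017, falls between 30 October 2016 and 2 April 2017, so daylight saving is in effect and Varur Standard Time is at UTC−08:00.
00:30 UTC − 8h = 16:30 Varur Standard Time (rolling into the previous day, 27 March 2017).

16:30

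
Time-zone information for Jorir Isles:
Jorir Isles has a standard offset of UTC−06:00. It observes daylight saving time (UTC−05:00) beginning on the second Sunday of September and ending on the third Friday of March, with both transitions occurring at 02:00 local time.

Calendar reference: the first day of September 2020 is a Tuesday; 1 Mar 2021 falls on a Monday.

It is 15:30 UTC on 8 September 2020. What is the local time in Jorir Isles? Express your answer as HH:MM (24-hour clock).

09:30

1 September 2020 is a Tuesday, so the first Sunday is September 6 and the second is September 13.
1 March 2021 is a Monday, so the first Friday is March 5 and the third is March 19.
At the standard offset (UTC−06:00), 15:30 UTC − 6h = 09:30 Jorir Isles standard time.
The standard-time date in Jorir Isles, 8 September 2020, is outside the daylight-saving period (13 September 2020 – 19 March 2021), so Jorir Isles is on standard time, UTC−06:00.
15:30 UTC − 6h = 09:30 local.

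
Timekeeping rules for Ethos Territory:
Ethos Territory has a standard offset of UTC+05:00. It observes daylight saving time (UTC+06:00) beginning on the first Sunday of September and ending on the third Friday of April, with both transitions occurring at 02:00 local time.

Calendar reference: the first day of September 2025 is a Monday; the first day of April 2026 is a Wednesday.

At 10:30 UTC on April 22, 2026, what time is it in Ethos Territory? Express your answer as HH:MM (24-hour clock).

15:30

1 September 2025 is a Monday, so the first Sunday is September 7.
1 April 2026 is a Wednesday, so the first Friday is April 3 and the third is April 17.
At the standard offset (UTC+05:00), 10:30 UTC + 5h = 15:30 Ethos Territory standard time.
The standard-time date in Ethos Territory, April 22, 2026, does not fall between 7 September 2025 and 17 April 2026, so daylight saving is not in effect and Ethos Territory is at UTC+05:00.
10:30 UTC + 5h = 15:30 local.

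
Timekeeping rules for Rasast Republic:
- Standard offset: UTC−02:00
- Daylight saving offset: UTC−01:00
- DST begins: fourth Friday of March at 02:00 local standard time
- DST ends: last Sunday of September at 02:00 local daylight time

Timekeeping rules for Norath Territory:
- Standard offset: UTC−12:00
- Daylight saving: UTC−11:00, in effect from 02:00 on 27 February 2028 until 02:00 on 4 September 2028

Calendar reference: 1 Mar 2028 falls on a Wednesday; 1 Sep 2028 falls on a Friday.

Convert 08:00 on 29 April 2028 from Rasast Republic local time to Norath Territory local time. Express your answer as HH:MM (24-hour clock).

22:00

1 March 2028 is a Wednesday, so the first Friday is March 3 and the fourth is March 24.
1 September 2028 is a Friday, so Sundays fall on 3, 10, 17, 24; the last is September 24.
29 April 2028 lies within the daylight-saving period (24 March – 24 September), so Rasast Republic is on daylight time, UTC−01:00.
08:00 Rasast Republic + 1h = 09:00 UTC.
At the standard offset (UTC−12:00), 09:00 UTC − 12h = 21:00 Norath Territory standard time (rolling into the previous day, 28 April 2028).
The standard-time date in Norath Territory, 28 April 2028, falls between 27 February and 4 September, so daylight saving is in effect and Norath Territory is at UTC−11:00.
09:00 UTC − 11h = 22:00 Norath Territory (rolling into the previous day, 28 April 2028).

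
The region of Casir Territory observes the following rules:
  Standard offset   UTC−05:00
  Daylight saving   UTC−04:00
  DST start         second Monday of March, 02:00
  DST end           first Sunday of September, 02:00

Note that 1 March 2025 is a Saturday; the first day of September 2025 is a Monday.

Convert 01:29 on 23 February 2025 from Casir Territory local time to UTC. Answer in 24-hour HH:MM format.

1 March 2025 is a Saturday, so the first Monday is March 3 and the second is March 10.
1 September 2025 is a Monday, so the first Sunday is September 7.
23 February 2025 does not fall between 10 March and 7 September, so daylight saving is not in effect and Casir Territory is at UTC−05:00.
01:29 local + 5h = 06:29 UTC.

06:29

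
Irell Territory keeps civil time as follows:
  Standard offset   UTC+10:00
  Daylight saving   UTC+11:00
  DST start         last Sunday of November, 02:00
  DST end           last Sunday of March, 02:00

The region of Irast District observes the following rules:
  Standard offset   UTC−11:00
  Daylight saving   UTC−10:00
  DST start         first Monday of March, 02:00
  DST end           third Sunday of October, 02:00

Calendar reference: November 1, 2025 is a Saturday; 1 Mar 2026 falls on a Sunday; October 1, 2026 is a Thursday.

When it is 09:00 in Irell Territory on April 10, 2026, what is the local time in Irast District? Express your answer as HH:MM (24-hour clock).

1 November 2025 is a Saturday, so Sundays fall on 2, 9, 16, 23, 30; the last is November 30.
1 March 2026 is a Sunday, so Sundays fall on 1, 8, 15, 22, 29; the last is March 29.
Daylight saving runs 30 November 2025 – 29 March 2026; April 10, 2026 is outside that window, so Irell Territory is on standard time at UTC+10:00.
09:00 Irell Territory − 10h = 23:00 UTC (rolling into the previous day, 9 April 2026).
1 March 2026 is a Sunday, so the first Monday is March 2.
1 October 2026 is a Thursday, so the first Sunday is October 4 and the third is October 18.
At the standard offset (UTC−11:00), 23:00 UTC − 11h = 12:00 Irast District standard time.
The standard-time date in Irast District, April 9, 2026, falls between 2 March and 18 October, so daylight saving is in effect and Irast District is at UTC−10:00.
23:00 UTC − 10h = 13:00 Irast District.

13:00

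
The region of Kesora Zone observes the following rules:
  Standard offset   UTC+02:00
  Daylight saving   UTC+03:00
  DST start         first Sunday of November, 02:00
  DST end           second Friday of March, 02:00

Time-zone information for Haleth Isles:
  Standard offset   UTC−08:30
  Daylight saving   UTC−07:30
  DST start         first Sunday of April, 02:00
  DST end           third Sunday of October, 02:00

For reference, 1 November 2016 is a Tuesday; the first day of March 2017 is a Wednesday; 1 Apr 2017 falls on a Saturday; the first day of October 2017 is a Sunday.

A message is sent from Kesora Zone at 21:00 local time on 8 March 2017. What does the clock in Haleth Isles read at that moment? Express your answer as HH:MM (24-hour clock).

09:30

1 November 2016 is a Tuesday, so the first Sunday is November 6.
1 March 2017 is a Wednesday, so the first Friday is March 3 and the second is March 10.
8 March 2017 lies within the daylight-saving period (6 November 2016 – 10 March 2017), so Kesora Zone is on daylight time, UTC+03:00.
21:00 Kesora Zone − 3h = 18:00 UTC.
1 April 2017 is a Saturday, so the first Sunday is April 2.
1 October 2017 is a Sunday, so the first Sunday is October 1 and the third is October 15.
At the standard offset (UTC−08:30), 18:00 UTC − 8h30m = 09:30 Haleth Isles standard time.
The standard-time date in Haleth Isles, 8 March 2017, does not fall between 2 April and 15 October, so daylight saving is not in effect and Haleth Isles is at UTC−08:30.
18:00 UTC − 8h30m = 09:30 Haleth Isles.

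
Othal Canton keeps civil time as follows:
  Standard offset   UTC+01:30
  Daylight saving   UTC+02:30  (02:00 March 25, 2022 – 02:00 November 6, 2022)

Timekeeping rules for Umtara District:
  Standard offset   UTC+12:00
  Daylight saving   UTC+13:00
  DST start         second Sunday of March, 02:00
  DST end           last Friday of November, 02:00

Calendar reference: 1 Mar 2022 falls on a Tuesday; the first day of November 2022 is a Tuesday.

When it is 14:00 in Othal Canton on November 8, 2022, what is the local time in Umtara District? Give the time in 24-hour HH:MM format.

November 8, 2022 is outside the daylight-saving period (25 March – 6 November), so Othal Canton is on standard time, UTC+01:30.
14:00 Othal Canton − 1h30m = 12:30 UTC.
1 March 2022 is a Tuesday, so the first Sunday is March 6 and the second is March 13.
1 November 2022 is a Tuesday, so Fridays fall on 4, 11, 18, 25; the last is November 25.
At the standard offset (UTC+12:00), 12:30 UTC + 12h = 00:30 Umtara District standard time (rolling into the next day, 9 November 2022).
The standard-time date in Umtara District, November 9, 2022, falls between 13 March and 25 November, so daylight saving is in effect and Umtara District is at UTC+13:00.
12:30 UTC + 13h = 01:30 Umtara District (rolling into the next day, 9 November 2022).

01:30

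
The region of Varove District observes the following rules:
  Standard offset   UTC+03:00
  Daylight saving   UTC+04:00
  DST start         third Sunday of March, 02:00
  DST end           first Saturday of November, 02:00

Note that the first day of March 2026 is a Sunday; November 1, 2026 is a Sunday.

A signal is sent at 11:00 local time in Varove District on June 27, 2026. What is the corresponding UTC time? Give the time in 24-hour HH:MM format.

07:00

1 March 2026 is a Sunday, so the first Sunday is March 1 and the third is March 15.
1 November 2026 is a Sunday, so the first Saturday is November 7.
June 27, 2026 lies within the daylight-saving period (15 March – 7 November), so Varove District is on daylight time, UTC+04:00.
11:00 local − 4h = 07:00 UTC.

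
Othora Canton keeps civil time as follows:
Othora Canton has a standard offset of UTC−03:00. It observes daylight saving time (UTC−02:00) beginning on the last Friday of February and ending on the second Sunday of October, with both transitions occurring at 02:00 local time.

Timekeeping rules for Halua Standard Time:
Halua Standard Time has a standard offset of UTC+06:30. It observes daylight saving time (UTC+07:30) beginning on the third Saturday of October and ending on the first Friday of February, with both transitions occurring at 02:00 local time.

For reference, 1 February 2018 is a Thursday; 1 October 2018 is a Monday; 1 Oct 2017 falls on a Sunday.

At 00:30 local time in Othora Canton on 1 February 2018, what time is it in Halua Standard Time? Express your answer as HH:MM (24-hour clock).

1 February 2018 is a Thursday, so Fridays fall on 2, 9, 16, 23; the last is February 23.
1 October 2018 is a Monday, so the first Sunday is October 7 and the second is October 14.
1 February 2018 does not fall between 23 February and 14 October, so daylight saving is not in effect and Othora Canton is at UTC−03:00.
00:30 Othora Canton + 3h = 03:30 UTC.
1 October 2017 is a Sunday, so the first Saturday is October 7 and the third is October 21.
1 February 2018 is a Thursday, so the first Friday is February 2.
At the standard offset (UTC+06:30), 03:30 UTC + 6h30m = 10:00 Halua Standard Time standard time.
The standard-time date in Halua Standard Time, 1 February 2018, lies within the daylight-saving period (21 October 2017 – 2 February 2018), so Halua Standard Time is on daylight time, UTC+07:30.
03:30 UTC + 7h30m = 11:00 Halua Standard Time.

11:00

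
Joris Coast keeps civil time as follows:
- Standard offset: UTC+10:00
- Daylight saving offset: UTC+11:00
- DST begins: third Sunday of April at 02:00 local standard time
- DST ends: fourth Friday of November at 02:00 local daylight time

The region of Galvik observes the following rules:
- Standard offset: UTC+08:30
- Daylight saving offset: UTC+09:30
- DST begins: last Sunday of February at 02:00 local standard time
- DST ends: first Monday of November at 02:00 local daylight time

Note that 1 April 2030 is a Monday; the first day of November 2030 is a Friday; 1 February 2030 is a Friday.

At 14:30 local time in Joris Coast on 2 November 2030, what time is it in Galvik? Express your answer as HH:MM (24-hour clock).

13:00

1 April 2030 is a Monday, so the first Sunday is April 7 and the third is April 21.
1 November 2030 is a Friday, so the first Friday is November 1 and the fourth is November 22.
Daylight saving runs 21 April – 22 November; 2 November 2030 is inside that window, so Joris Coast is at UTC+11:00.
14:30 Joris Coast − 11h = 03:30 UTC.
1 February 2030 is a Friday, so Sundays fall on 3, 10, 17, 24; the last is February 24.
1 November 2030 is a Friday, so the first Monday is November 4.
At the standard offset (UTC+08:30), 03:30 UTC + 8h30m = 12:00 Galvik standard time.
The standard-time date in Galvik, 2 November 2030, lies within the daylight-saving period (24 February – 4 November), so Galvik is on daylight time, UTC+09:30.
03:30 UTC + 9h30m = 13:00 Galvik.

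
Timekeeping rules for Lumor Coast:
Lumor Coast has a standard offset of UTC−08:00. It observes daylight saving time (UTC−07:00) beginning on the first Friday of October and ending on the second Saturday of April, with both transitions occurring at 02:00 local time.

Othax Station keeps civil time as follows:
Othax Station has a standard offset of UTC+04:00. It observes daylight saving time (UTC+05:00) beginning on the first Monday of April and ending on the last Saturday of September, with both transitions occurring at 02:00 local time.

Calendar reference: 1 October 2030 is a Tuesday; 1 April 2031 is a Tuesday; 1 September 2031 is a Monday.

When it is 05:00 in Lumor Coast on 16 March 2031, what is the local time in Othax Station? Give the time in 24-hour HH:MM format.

16:00

1 October 2030 is a Tuesday, so the first Friday is October 4.
1 April 2031 is a Tuesday, so the first Saturday is April 5 and the second is April 12.
16 March 2031 falls between 4 October 2030 and 12 April 2031, so daylight saving is in effect and Lumor Coast is at UTC−07:00.
05:00 Lumor Coast + 7h = 12:00 UTC.
1 April 2031 is a Tuesday, so the first Monday is April 7.
1 September 2031 is a Monday, so Saturdays fall on 6, 13, 20, 27; the last is September 27.
At the standard offset (UTC+04:00), 12:00 UTC + 4h = 16:00 Othax Station standard time.
The standard-time date in Othax Station, 16 March 2031, does not fall between 7 April and 27 September, so daylight saving is not in effect and Othax Station is at UTC+04:00.
12:00 UTC + 4h = 16:00 Othax Station.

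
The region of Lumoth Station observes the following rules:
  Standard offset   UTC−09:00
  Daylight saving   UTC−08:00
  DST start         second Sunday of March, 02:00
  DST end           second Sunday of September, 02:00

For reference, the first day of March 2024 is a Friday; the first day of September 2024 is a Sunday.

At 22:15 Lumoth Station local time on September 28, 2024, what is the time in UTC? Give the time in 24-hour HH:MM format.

1 March 2024 is a Friday, so the first Sunday is March 3 and the second is March 10.
1 September 2024 is a Sunday, so the first Sunday is September 1 and the second is September 8.
Daylight saving runs 10 March – 8 September; September 28, 2024 is outside that window, so Lumoth Station is on standard time at UTC−09:00.
22:15 local + 9h = 07:15 UTC (rolling into the next day, 29 September 2024).

07:15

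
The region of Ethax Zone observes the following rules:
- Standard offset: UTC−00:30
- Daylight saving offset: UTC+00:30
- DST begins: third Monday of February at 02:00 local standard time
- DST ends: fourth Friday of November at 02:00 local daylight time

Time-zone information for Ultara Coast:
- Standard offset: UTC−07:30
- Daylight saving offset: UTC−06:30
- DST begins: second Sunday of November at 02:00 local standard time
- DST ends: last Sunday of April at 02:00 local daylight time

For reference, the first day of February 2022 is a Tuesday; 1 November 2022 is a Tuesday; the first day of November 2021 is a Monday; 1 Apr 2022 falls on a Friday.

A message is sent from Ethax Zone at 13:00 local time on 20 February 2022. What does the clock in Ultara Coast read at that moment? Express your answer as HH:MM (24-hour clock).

1 February 2022 is a Tuesday, so the first Monday is February 7 and the third is February 21.
1 November 2022 is a Tuesday, so the first Friday is November 4 and the fourth is November 25.
Daylight saving runs 21 February – 25 November; 20 February 2022 is outside that window, so Ethax Zone is on standard time at UTC−00:30.
13:00 Ethax Zone + 0h30m = 13:30 UTC.
1 November 2021 is a Monday, so the first Sunday is November 7 and the second is November 14.
1 April 2022 is a Friday, so Sundays fall on 3, 10, 17, 24; the last is April 24.
At the standard offset (UTC−07:30), 13:30 UTC − 7h30m = 06:00 Ultara Coast standard time.
The standard-time date in Ultara Coast, 20 February 2022, falls between 14 November 2021 and 24 April 2022, so daylight saving is in effect and Ultara Coast is at UTC−06:30.
13:30 UTC − 6h30m = 07:00 Ultara Coast.

07:00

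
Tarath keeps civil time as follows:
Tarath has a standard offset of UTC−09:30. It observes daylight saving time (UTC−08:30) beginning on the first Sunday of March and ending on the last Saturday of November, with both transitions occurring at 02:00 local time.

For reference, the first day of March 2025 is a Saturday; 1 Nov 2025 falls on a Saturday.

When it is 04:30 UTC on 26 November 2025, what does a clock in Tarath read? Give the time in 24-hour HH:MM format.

1 March 2025 is a Saturday, so the first Sunday is March 2.
1 November 2025 is a Saturday, so Saturdays fall on 1, 8, 15, 22, 29; the last is November 29.
At the standard offset (UTC−09:30), 04:30 UTC − 9h30m = 19:00 Tarath standard time (rolling into the previous day, 25 November 2025).
Daylight saving runs 2 March – 29 November; the standard-time date in Tarath, 25 November 2025, is inside that window, so Tarath is at UTC−08:30.
04:30 UTC − 8h30m = 20:00 local (rolling into the previous day, 25 November 2025).

20:00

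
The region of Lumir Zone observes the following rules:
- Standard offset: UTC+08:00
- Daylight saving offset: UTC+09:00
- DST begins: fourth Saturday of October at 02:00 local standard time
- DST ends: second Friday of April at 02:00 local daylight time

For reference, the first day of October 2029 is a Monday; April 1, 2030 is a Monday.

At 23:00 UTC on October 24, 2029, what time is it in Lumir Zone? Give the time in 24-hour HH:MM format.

07:00

1 October 2029 is a Monday, so the first Saturday is October 6 and the fourth is October 27.
1 April 2030 is a Monday, so the first Friday is April 5 and the second is April 12.
At the standard offset (UTC+08:00), 23:00 UTC + 8h = 07:00 Lumir Zone standard time (rolling into the next day, 25 October 2029).
The standard-time date in Lumir Zone, October 25, 2029, is outside the daylight-saving period (27 October 2029 – 12 April 2030), so Lumir Zone is on standard time, UTC+08:00.
23:00 UTC + 8h = 07:00 local (rolling into the next day, 25 October 2029).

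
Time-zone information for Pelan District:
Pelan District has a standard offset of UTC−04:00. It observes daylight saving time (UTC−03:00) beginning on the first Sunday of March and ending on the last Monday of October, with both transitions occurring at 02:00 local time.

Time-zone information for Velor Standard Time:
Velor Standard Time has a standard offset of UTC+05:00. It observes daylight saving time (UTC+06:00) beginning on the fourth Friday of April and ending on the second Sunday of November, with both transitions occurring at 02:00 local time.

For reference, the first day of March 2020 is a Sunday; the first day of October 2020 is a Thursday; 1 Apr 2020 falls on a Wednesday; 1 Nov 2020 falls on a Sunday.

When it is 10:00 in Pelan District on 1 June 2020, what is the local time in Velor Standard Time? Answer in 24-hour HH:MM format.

19:00

1 March 2020 is a Sunday, so the first Sunday is March 1.
1 October 2020 is a Thursday, so Mondays fall on 5, 12, 19, 26; the last is October 26.
Daylight saving runs 1 March – 26 October; 1 June 2020 is inside that window, so Pelan District is at UTC−03:00.
10:00 Pelan District + 3h = 13:00 UTC.
1 April 2020 is a Wednesday, so the first Friday is April 3 and the fourth is April 24.
1 November 2020 is a Sunday, so the first Sunday is November 1 and the second is November 8.
At the standard offset (UTC+05:00), 13:00 UTC + 5h = 18:00 Velor Standard Time standard time.
The standard-time date in Velor Standard Time, 1 June 2020, lies within the daylight-saving period (24 April – 8 November), so Velor Standard Time is on daylight time, UTC+06:00.
13:00 UTC + 6h = 19:00 Velor Standard Time.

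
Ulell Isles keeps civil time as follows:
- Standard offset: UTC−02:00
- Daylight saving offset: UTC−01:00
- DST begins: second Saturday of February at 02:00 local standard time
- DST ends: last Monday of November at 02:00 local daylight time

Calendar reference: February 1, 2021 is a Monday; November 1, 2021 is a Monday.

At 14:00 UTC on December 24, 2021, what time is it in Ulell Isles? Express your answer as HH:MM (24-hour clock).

1 February 2021 is a Monday, so the first Saturday is February 6 and the second is February 13.
1 November 2021 is a Monday, so Mondays fall on 1, 8, 15, 22, 29; the last is November 29.
At the standard offset (UTC−02:00), 14:00 UTC − 2h = 12:00 Ulell Isles standard time.
The standard-time date in Ulell Isles, December 24, 2021, is outside the daylight-saving period (13 February – 29 November), so Ulell Isles is on standard time, UTC−02:00.
14:00 UTC − 2h = 12:00 local.

12:00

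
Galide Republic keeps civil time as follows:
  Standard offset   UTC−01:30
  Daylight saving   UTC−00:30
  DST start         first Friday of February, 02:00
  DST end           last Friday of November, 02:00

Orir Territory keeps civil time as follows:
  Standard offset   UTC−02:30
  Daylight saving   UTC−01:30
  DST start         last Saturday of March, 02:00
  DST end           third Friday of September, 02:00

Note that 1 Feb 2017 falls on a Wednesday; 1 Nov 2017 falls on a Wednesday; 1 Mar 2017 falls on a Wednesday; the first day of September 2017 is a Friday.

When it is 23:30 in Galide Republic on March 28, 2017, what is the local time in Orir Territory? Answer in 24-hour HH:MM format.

22:30

1 February 2017 is a Wednesday, so the first Friday is February 3.
1 November 2017 is a Wednesday, so Fridays fall on 3, 10, 17, 24; the last is November 24.
March 28, 2017 falls between 3 February and 24 November, so daylight saving is in effect and Galide Republic is at UTC−00:30.
23:30 Galide Republic + 0h30m = 00:00 UTC (rolling into the next day, 29 March 2017).
1 March 2017 is a Wednesday, so Saturdays fall on 4, 11, 18, 25; the last is March 25.
1 September 2017 is a Friday, so the first Friday is September 1 and the third is September 15.
At the standard offset (UTC−02:30), 00:00 UTC − 2h30m = 21:30 Orir Territory standard time (rolling into the previous day, 28 March 2017).
Daylight saving runs 25 March – 15 September; the standard-time date in Orir Territory, March 28, 2017, is inside that window, so Orir Territory is at UTC−01:30.
00:00 UTC − 1h30m = 22:30 Orir Territory (rolling into the previous day, 28 March 2017).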